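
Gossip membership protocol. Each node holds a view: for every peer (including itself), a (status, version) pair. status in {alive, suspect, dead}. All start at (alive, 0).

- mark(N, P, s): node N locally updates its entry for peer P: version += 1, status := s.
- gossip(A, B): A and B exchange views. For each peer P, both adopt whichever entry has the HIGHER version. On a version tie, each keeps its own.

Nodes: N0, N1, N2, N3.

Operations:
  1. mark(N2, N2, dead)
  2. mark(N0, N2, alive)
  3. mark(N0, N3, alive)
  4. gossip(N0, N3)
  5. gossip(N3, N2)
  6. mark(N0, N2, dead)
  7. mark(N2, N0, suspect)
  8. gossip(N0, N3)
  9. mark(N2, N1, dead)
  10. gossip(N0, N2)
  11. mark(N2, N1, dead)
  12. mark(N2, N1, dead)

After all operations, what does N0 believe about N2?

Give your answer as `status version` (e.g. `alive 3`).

Answer: dead 2

Derivation:
Op 1: N2 marks N2=dead -> (dead,v1)
Op 2: N0 marks N2=alive -> (alive,v1)
Op 3: N0 marks N3=alive -> (alive,v1)
Op 4: gossip N0<->N3 -> N0.N0=(alive,v0) N0.N1=(alive,v0) N0.N2=(alive,v1) N0.N3=(alive,v1) | N3.N0=(alive,v0) N3.N1=(alive,v0) N3.N2=(alive,v1) N3.N3=(alive,v1)
Op 5: gossip N3<->N2 -> N3.N0=(alive,v0) N3.N1=(alive,v0) N3.N2=(alive,v1) N3.N3=(alive,v1) | N2.N0=(alive,v0) N2.N1=(alive,v0) N2.N2=(dead,v1) N2.N3=(alive,v1)
Op 6: N0 marks N2=dead -> (dead,v2)
Op 7: N2 marks N0=suspect -> (suspect,v1)
Op 8: gossip N0<->N3 -> N0.N0=(alive,v0) N0.N1=(alive,v0) N0.N2=(dead,v2) N0.N3=(alive,v1) | N3.N0=(alive,v0) N3.N1=(alive,v0) N3.N2=(dead,v2) N3.N3=(alive,v1)
Op 9: N2 marks N1=dead -> (dead,v1)
Op 10: gossip N0<->N2 -> N0.N0=(suspect,v1) N0.N1=(dead,v1) N0.N2=(dead,v2) N0.N3=(alive,v1) | N2.N0=(suspect,v1) N2.N1=(dead,v1) N2.N2=(dead,v2) N2.N3=(alive,v1)
Op 11: N2 marks N1=dead -> (dead,v2)
Op 12: N2 marks N1=dead -> (dead,v3)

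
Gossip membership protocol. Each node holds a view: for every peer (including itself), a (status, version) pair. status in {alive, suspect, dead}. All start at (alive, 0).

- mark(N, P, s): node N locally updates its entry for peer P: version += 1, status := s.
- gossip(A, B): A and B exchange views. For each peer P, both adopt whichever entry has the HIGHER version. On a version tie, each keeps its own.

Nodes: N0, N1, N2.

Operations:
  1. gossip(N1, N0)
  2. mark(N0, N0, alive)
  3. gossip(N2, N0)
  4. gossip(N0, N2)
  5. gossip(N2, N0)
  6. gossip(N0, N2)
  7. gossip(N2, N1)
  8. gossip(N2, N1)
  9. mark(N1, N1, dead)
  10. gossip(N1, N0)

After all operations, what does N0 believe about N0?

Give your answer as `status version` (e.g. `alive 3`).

Op 1: gossip N1<->N0 -> N1.N0=(alive,v0) N1.N1=(alive,v0) N1.N2=(alive,v0) | N0.N0=(alive,v0) N0.N1=(alive,v0) N0.N2=(alive,v0)
Op 2: N0 marks N0=alive -> (alive,v1)
Op 3: gossip N2<->N0 -> N2.N0=(alive,v1) N2.N1=(alive,v0) N2.N2=(alive,v0) | N0.N0=(alive,v1) N0.N1=(alive,v0) N0.N2=(alive,v0)
Op 4: gossip N0<->N2 -> N0.N0=(alive,v1) N0.N1=(alive,v0) N0.N2=(alive,v0) | N2.N0=(alive,v1) N2.N1=(alive,v0) N2.N2=(alive,v0)
Op 5: gossip N2<->N0 -> N2.N0=(alive,v1) N2.N1=(alive,v0) N2.N2=(alive,v0) | N0.N0=(alive,v1) N0.N1=(alive,v0) N0.N2=(alive,v0)
Op 6: gossip N0<->N2 -> N0.N0=(alive,v1) N0.N1=(alive,v0) N0.N2=(alive,v0) | N2.N0=(alive,v1) N2.N1=(alive,v0) N2.N2=(alive,v0)
Op 7: gossip N2<->N1 -> N2.N0=(alive,v1) N2.N1=(alive,v0) N2.N2=(alive,v0) | N1.N0=(alive,v1) N1.N1=(alive,v0) N1.N2=(alive,v0)
Op 8: gossip N2<->N1 -> N2.N0=(alive,v1) N2.N1=(alive,v0) N2.N2=(alive,v0) | N1.N0=(alive,v1) N1.N1=(alive,v0) N1.N2=(alive,v0)
Op 9: N1 marks N1=dead -> (dead,v1)
Op 10: gossip N1<->N0 -> N1.N0=(alive,v1) N1.N1=(dead,v1) N1.N2=(alive,v0) | N0.N0=(alive,v1) N0.N1=(dead,v1) N0.N2=(alive,v0)

Answer: alive 1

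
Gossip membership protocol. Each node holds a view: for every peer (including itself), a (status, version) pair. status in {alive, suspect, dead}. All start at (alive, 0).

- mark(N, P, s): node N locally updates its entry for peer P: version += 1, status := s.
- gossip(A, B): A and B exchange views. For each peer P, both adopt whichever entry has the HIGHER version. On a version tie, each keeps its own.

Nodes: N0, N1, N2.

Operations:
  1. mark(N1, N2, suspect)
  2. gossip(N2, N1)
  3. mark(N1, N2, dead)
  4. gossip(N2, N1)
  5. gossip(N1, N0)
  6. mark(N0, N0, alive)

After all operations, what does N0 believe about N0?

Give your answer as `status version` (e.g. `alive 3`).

Answer: alive 1

Derivation:
Op 1: N1 marks N2=suspect -> (suspect,v1)
Op 2: gossip N2<->N1 -> N2.N0=(alive,v0) N2.N1=(alive,v0) N2.N2=(suspect,v1) | N1.N0=(alive,v0) N1.N1=(alive,v0) N1.N2=(suspect,v1)
Op 3: N1 marks N2=dead -> (dead,v2)
Op 4: gossip N2<->N1 -> N2.N0=(alive,v0) N2.N1=(alive,v0) N2.N2=(dead,v2) | N1.N0=(alive,v0) N1.N1=(alive,v0) N1.N2=(dead,v2)
Op 5: gossip N1<->N0 -> N1.N0=(alive,v0) N1.N1=(alive,v0) N1.N2=(dead,v2) | N0.N0=(alive,v0) N0.N1=(alive,v0) N0.N2=(dead,v2)
Op 6: N0 marks N0=alive -> (alive,v1)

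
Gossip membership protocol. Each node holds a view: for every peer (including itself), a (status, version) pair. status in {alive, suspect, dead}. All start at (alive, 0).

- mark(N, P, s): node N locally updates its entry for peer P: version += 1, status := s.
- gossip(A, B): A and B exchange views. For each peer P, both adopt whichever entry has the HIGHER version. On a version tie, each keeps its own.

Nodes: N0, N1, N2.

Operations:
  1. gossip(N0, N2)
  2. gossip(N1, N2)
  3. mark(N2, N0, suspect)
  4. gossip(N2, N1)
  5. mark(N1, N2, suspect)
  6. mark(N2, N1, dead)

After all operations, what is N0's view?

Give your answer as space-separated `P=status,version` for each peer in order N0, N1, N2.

Answer: N0=alive,0 N1=alive,0 N2=alive,0

Derivation:
Op 1: gossip N0<->N2 -> N0.N0=(alive,v0) N0.N1=(alive,v0) N0.N2=(alive,v0) | N2.N0=(alive,v0) N2.N1=(alive,v0) N2.N2=(alive,v0)
Op 2: gossip N1<->N2 -> N1.N0=(alive,v0) N1.N1=(alive,v0) N1.N2=(alive,v0) | N2.N0=(alive,v0) N2.N1=(alive,v0) N2.N2=(alive,v0)
Op 3: N2 marks N0=suspect -> (suspect,v1)
Op 4: gossip N2<->N1 -> N2.N0=(suspect,v1) N2.N1=(alive,v0) N2.N2=(alive,v0) | N1.N0=(suspect,v1) N1.N1=(alive,v0) N1.N2=(alive,v0)
Op 5: N1 marks N2=suspect -> (suspect,v1)
Op 6: N2 marks N1=dead -> (dead,v1)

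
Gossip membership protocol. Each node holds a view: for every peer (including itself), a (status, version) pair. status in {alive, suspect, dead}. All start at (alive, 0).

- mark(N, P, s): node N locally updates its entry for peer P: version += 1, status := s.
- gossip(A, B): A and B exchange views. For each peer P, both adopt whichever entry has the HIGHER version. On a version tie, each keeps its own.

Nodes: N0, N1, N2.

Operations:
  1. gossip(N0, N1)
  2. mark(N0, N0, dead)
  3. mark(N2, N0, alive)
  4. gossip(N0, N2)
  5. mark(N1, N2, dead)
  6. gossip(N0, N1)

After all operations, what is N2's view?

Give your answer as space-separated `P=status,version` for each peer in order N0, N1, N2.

Answer: N0=alive,1 N1=alive,0 N2=alive,0

Derivation:
Op 1: gossip N0<->N1 -> N0.N0=(alive,v0) N0.N1=(alive,v0) N0.N2=(alive,v0) | N1.N0=(alive,v0) N1.N1=(alive,v0) N1.N2=(alive,v0)
Op 2: N0 marks N0=dead -> (dead,v1)
Op 3: N2 marks N0=alive -> (alive,v1)
Op 4: gossip N0<->N2 -> N0.N0=(dead,v1) N0.N1=(alive,v0) N0.N2=(alive,v0) | N2.N0=(alive,v1) N2.N1=(alive,v0) N2.N2=(alive,v0)
Op 5: N1 marks N2=dead -> (dead,v1)
Op 6: gossip N0<->N1 -> N0.N0=(dead,v1) N0.N1=(alive,v0) N0.N2=(dead,v1) | N1.N0=(dead,v1) N1.N1=(alive,v0) N1.N2=(dead,v1)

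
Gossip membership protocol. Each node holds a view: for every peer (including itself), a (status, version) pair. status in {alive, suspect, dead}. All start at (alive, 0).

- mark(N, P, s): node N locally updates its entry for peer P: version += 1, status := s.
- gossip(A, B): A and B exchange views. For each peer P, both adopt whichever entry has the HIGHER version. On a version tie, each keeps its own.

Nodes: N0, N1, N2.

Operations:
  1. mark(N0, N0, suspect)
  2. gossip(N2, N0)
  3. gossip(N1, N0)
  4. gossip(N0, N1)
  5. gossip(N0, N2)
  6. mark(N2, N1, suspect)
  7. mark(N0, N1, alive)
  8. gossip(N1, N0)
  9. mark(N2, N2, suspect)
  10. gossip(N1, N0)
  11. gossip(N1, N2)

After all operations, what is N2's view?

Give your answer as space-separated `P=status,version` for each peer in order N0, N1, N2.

Answer: N0=suspect,1 N1=suspect,1 N2=suspect,1

Derivation:
Op 1: N0 marks N0=suspect -> (suspect,v1)
Op 2: gossip N2<->N0 -> N2.N0=(suspect,v1) N2.N1=(alive,v0) N2.N2=(alive,v0) | N0.N0=(suspect,v1) N0.N1=(alive,v0) N0.N2=(alive,v0)
Op 3: gossip N1<->N0 -> N1.N0=(suspect,v1) N1.N1=(alive,v0) N1.N2=(alive,v0) | N0.N0=(suspect,v1) N0.N1=(alive,v0) N0.N2=(alive,v0)
Op 4: gossip N0<->N1 -> N0.N0=(suspect,v1) N0.N1=(alive,v0) N0.N2=(alive,v0) | N1.N0=(suspect,v1) N1.N1=(alive,v0) N1.N2=(alive,v0)
Op 5: gossip N0<->N2 -> N0.N0=(suspect,v1) N0.N1=(alive,v0) N0.N2=(alive,v0) | N2.N0=(suspect,v1) N2.N1=(alive,v0) N2.N2=(alive,v0)
Op 6: N2 marks N1=suspect -> (suspect,v1)
Op 7: N0 marks N1=alive -> (alive,v1)
Op 8: gossip N1<->N0 -> N1.N0=(suspect,v1) N1.N1=(alive,v1) N1.N2=(alive,v0) | N0.N0=(suspect,v1) N0.N1=(alive,v1) N0.N2=(alive,v0)
Op 9: N2 marks N2=suspect -> (suspect,v1)
Op 10: gossip N1<->N0 -> N1.N0=(suspect,v1) N1.N1=(alive,v1) N1.N2=(alive,v0) | N0.N0=(suspect,v1) N0.N1=(alive,v1) N0.N2=(alive,v0)
Op 11: gossip N1<->N2 -> N1.N0=(suspect,v1) N1.N1=(alive,v1) N1.N2=(suspect,v1) | N2.N0=(suspect,v1) N2.N1=(suspect,v1) N2.N2=(suspect,v1)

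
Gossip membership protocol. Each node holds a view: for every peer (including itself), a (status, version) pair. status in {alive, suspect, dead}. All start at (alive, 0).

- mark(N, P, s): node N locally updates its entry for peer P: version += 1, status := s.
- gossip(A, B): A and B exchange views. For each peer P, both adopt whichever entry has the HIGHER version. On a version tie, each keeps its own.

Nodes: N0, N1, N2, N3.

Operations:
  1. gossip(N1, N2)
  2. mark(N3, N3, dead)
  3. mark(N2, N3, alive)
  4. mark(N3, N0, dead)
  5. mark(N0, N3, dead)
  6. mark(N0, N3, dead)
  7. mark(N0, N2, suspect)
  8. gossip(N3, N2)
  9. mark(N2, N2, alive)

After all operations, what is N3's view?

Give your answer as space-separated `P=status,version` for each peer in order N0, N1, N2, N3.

Answer: N0=dead,1 N1=alive,0 N2=alive,0 N3=dead,1

Derivation:
Op 1: gossip N1<->N2 -> N1.N0=(alive,v0) N1.N1=(alive,v0) N1.N2=(alive,v0) N1.N3=(alive,v0) | N2.N0=(alive,v0) N2.N1=(alive,v0) N2.N2=(alive,v0) N2.N3=(alive,v0)
Op 2: N3 marks N3=dead -> (dead,v1)
Op 3: N2 marks N3=alive -> (alive,v1)
Op 4: N3 marks N0=dead -> (dead,v1)
Op 5: N0 marks N3=dead -> (dead,v1)
Op 6: N0 marks N3=dead -> (dead,v2)
Op 7: N0 marks N2=suspect -> (suspect,v1)
Op 8: gossip N3<->N2 -> N3.N0=(dead,v1) N3.N1=(alive,v0) N3.N2=(alive,v0) N3.N3=(dead,v1) | N2.N0=(dead,v1) N2.N1=(alive,v0) N2.N2=(alive,v0) N2.N3=(alive,v1)
Op 9: N2 marks N2=alive -> (alive,v1)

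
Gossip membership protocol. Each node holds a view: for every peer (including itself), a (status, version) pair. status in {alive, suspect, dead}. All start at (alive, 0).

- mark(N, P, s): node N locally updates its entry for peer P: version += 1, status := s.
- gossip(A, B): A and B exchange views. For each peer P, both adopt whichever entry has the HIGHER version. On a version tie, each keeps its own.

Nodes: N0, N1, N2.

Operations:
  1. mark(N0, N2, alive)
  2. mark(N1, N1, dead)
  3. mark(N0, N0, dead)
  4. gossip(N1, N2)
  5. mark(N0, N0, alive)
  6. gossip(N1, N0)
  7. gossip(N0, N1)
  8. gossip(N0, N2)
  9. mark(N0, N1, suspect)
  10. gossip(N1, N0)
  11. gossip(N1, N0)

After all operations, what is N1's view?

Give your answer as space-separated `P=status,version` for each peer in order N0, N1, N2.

Op 1: N0 marks N2=alive -> (alive,v1)
Op 2: N1 marks N1=dead -> (dead,v1)
Op 3: N0 marks N0=dead -> (dead,v1)
Op 4: gossip N1<->N2 -> N1.N0=(alive,v0) N1.N1=(dead,v1) N1.N2=(alive,v0) | N2.N0=(alive,v0) N2.N1=(dead,v1) N2.N2=(alive,v0)
Op 5: N0 marks N0=alive -> (alive,v2)
Op 6: gossip N1<->N0 -> N1.N0=(alive,v2) N1.N1=(dead,v1) N1.N2=(alive,v1) | N0.N0=(alive,v2) N0.N1=(dead,v1) N0.N2=(alive,v1)
Op 7: gossip N0<->N1 -> N0.N0=(alive,v2) N0.N1=(dead,v1) N0.N2=(alive,v1) | N1.N0=(alive,v2) N1.N1=(dead,v1) N1.N2=(alive,v1)
Op 8: gossip N0<->N2 -> N0.N0=(alive,v2) N0.N1=(dead,v1) N0.N2=(alive,v1) | N2.N0=(alive,v2) N2.N1=(dead,v1) N2.N2=(alive,v1)
Op 9: N0 marks N1=suspect -> (suspect,v2)
Op 10: gossip N1<->N0 -> N1.N0=(alive,v2) N1.N1=(suspect,v2) N1.N2=(alive,v1) | N0.N0=(alive,v2) N0.N1=(suspect,v2) N0.N2=(alive,v1)
Op 11: gossip N1<->N0 -> N1.N0=(alive,v2) N1.N1=(suspect,v2) N1.N2=(alive,v1) | N0.N0=(alive,v2) N0.N1=(suspect,v2) N0.N2=(alive,v1)

Answer: N0=alive,2 N1=suspect,2 N2=alive,1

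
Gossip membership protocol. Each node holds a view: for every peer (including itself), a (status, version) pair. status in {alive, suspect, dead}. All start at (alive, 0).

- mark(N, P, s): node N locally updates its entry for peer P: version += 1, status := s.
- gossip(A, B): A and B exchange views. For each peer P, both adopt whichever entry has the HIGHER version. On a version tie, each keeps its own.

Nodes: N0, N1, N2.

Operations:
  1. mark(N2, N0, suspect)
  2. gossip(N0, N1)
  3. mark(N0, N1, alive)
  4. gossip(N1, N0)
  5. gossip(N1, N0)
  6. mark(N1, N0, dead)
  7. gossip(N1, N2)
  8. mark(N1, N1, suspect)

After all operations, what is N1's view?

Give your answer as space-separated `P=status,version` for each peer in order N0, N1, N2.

Answer: N0=dead,1 N1=suspect,2 N2=alive,0

Derivation:
Op 1: N2 marks N0=suspect -> (suspect,v1)
Op 2: gossip N0<->N1 -> N0.N0=(alive,v0) N0.N1=(alive,v0) N0.N2=(alive,v0) | N1.N0=(alive,v0) N1.N1=(alive,v0) N1.N2=(alive,v0)
Op 3: N0 marks N1=alive -> (alive,v1)
Op 4: gossip N1<->N0 -> N1.N0=(alive,v0) N1.N1=(alive,v1) N1.N2=(alive,v0) | N0.N0=(alive,v0) N0.N1=(alive,v1) N0.N2=(alive,v0)
Op 5: gossip N1<->N0 -> N1.N0=(alive,v0) N1.N1=(alive,v1) N1.N2=(alive,v0) | N0.N0=(alive,v0) N0.N1=(alive,v1) N0.N2=(alive,v0)
Op 6: N1 marks N0=dead -> (dead,v1)
Op 7: gossip N1<->N2 -> N1.N0=(dead,v1) N1.N1=(alive,v1) N1.N2=(alive,v0) | N2.N0=(suspect,v1) N2.N1=(alive,v1) N2.N2=(alive,v0)
Op 8: N1 marks N1=suspect -> (suspect,v2)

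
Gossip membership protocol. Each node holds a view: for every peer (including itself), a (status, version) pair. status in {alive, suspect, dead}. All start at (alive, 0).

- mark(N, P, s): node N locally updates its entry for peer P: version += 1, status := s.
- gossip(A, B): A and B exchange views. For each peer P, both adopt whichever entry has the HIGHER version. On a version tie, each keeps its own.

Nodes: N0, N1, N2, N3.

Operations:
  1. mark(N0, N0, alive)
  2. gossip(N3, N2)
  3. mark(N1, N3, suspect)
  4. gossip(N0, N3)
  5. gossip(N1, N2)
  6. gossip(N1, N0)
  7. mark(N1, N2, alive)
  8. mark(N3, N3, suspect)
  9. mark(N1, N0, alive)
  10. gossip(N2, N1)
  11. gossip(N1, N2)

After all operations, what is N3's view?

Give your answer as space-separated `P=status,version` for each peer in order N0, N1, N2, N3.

Op 1: N0 marks N0=alive -> (alive,v1)
Op 2: gossip N3<->N2 -> N3.N0=(alive,v0) N3.N1=(alive,v0) N3.N2=(alive,v0) N3.N3=(alive,v0) | N2.N0=(alive,v0) N2.N1=(alive,v0) N2.N2=(alive,v0) N2.N3=(alive,v0)
Op 3: N1 marks N3=suspect -> (suspect,v1)
Op 4: gossip N0<->N3 -> N0.N0=(alive,v1) N0.N1=(alive,v0) N0.N2=(alive,v0) N0.N3=(alive,v0) | N3.N0=(alive,v1) N3.N1=(alive,v0) N3.N2=(alive,v0) N3.N3=(alive,v0)
Op 5: gossip N1<->N2 -> N1.N0=(alive,v0) N1.N1=(alive,v0) N1.N2=(alive,v0) N1.N3=(suspect,v1) | N2.N0=(alive,v0) N2.N1=(alive,v0) N2.N2=(alive,v0) N2.N3=(suspect,v1)
Op 6: gossip N1<->N0 -> N1.N0=(alive,v1) N1.N1=(alive,v0) N1.N2=(alive,v0) N1.N3=(suspect,v1) | N0.N0=(alive,v1) N0.N1=(alive,v0) N0.N2=(alive,v0) N0.N3=(suspect,v1)
Op 7: N1 marks N2=alive -> (alive,v1)
Op 8: N3 marks N3=suspect -> (suspect,v1)
Op 9: N1 marks N0=alive -> (alive,v2)
Op 10: gossip N2<->N1 -> N2.N0=(alive,v2) N2.N1=(alive,v0) N2.N2=(alive,v1) N2.N3=(suspect,v1) | N1.N0=(alive,v2) N1.N1=(alive,v0) N1.N2=(alive,v1) N1.N3=(suspect,v1)
Op 11: gossip N1<->N2 -> N1.N0=(alive,v2) N1.N1=(alive,v0) N1.N2=(alive,v1) N1.N3=(suspect,v1) | N2.N0=(alive,v2) N2.N1=(alive,v0) N2.N2=(alive,v1) N2.N3=(suspect,v1)

Answer: N0=alive,1 N1=alive,0 N2=alive,0 N3=suspect,1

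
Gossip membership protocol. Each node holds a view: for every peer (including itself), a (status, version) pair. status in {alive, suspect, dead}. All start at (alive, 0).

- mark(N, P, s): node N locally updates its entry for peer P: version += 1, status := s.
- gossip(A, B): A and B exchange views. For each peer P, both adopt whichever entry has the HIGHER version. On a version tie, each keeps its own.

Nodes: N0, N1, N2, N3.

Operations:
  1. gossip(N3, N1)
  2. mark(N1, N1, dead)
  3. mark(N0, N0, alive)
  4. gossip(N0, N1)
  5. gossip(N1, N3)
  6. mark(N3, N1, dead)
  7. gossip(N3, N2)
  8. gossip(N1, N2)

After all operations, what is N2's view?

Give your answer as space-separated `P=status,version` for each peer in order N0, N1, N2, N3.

Answer: N0=alive,1 N1=dead,2 N2=alive,0 N3=alive,0

Derivation:
Op 1: gossip N3<->N1 -> N3.N0=(alive,v0) N3.N1=(alive,v0) N3.N2=(alive,v0) N3.N3=(alive,v0) | N1.N0=(alive,v0) N1.N1=(alive,v0) N1.N2=(alive,v0) N1.N3=(alive,v0)
Op 2: N1 marks N1=dead -> (dead,v1)
Op 3: N0 marks N0=alive -> (alive,v1)
Op 4: gossip N0<->N1 -> N0.N0=(alive,v1) N0.N1=(dead,v1) N0.N2=(alive,v0) N0.N3=(alive,v0) | N1.N0=(alive,v1) N1.N1=(dead,v1) N1.N2=(alive,v0) N1.N3=(alive,v0)
Op 5: gossip N1<->N3 -> N1.N0=(alive,v1) N1.N1=(dead,v1) N1.N2=(alive,v0) N1.N3=(alive,v0) | N3.N0=(alive,v1) N3.N1=(dead,v1) N3.N2=(alive,v0) N3.N3=(alive,v0)
Op 6: N3 marks N1=dead -> (dead,v2)
Op 7: gossip N3<->N2 -> N3.N0=(alive,v1) N3.N1=(dead,v2) N3.N2=(alive,v0) N3.N3=(alive,v0) | N2.N0=(alive,v1) N2.N1=(dead,v2) N2.N2=(alive,v0) N2.N3=(alive,v0)
Op 8: gossip N1<->N2 -> N1.N0=(alive,v1) N1.N1=(dead,v2) N1.N2=(alive,v0) N1.N3=(alive,v0) | N2.N0=(alive,v1) N2.N1=(dead,v2) N2.N2=(alive,v0) N2.N3=(alive,v0)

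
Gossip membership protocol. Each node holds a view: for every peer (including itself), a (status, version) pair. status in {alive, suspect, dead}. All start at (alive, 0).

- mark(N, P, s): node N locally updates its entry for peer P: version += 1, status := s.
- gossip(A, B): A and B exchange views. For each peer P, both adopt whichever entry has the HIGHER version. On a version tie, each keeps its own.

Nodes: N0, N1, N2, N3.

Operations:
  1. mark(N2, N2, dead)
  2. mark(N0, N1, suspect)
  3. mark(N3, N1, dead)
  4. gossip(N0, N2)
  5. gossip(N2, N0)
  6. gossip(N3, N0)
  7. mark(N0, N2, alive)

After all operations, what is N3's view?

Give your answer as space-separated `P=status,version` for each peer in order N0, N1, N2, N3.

Op 1: N2 marks N2=dead -> (dead,v1)
Op 2: N0 marks N1=suspect -> (suspect,v1)
Op 3: N3 marks N1=dead -> (dead,v1)
Op 4: gossip N0<->N2 -> N0.N0=(alive,v0) N0.N1=(suspect,v1) N0.N2=(dead,v1) N0.N3=(alive,v0) | N2.N0=(alive,v0) N2.N1=(suspect,v1) N2.N2=(dead,v1) N2.N3=(alive,v0)
Op 5: gossip N2<->N0 -> N2.N0=(alive,v0) N2.N1=(suspect,v1) N2.N2=(dead,v1) N2.N3=(alive,v0) | N0.N0=(alive,v0) N0.N1=(suspect,v1) N0.N2=(dead,v1) N0.N3=(alive,v0)
Op 6: gossip N3<->N0 -> N3.N0=(alive,v0) N3.N1=(dead,v1) N3.N2=(dead,v1) N3.N3=(alive,v0) | N0.N0=(alive,v0) N0.N1=(suspect,v1) N0.N2=(dead,v1) N0.N3=(alive,v0)
Op 7: N0 marks N2=alive -> (alive,v2)

Answer: N0=alive,0 N1=dead,1 N2=dead,1 N3=alive,0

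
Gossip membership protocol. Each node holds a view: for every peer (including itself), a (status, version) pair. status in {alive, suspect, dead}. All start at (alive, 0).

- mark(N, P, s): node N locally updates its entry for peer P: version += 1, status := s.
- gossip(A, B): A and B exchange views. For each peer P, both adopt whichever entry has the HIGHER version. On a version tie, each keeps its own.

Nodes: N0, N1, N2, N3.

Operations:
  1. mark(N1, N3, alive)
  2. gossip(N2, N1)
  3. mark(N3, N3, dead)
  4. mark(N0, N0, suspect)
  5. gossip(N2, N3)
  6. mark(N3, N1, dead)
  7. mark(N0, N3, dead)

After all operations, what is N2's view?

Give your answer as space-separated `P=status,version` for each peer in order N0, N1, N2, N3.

Op 1: N1 marks N3=alive -> (alive,v1)
Op 2: gossip N2<->N1 -> N2.N0=(alive,v0) N2.N1=(alive,v0) N2.N2=(alive,v0) N2.N3=(alive,v1) | N1.N0=(alive,v0) N1.N1=(alive,v0) N1.N2=(alive,v0) N1.N3=(alive,v1)
Op 3: N3 marks N3=dead -> (dead,v1)
Op 4: N0 marks N0=suspect -> (suspect,v1)
Op 5: gossip N2<->N3 -> N2.N0=(alive,v0) N2.N1=(alive,v0) N2.N2=(alive,v0) N2.N3=(alive,v1) | N3.N0=(alive,v0) N3.N1=(alive,v0) N3.N2=(alive,v0) N3.N3=(dead,v1)
Op 6: N3 marks N1=dead -> (dead,v1)
Op 7: N0 marks N3=dead -> (dead,v1)

Answer: N0=alive,0 N1=alive,0 N2=alive,0 N3=alive,1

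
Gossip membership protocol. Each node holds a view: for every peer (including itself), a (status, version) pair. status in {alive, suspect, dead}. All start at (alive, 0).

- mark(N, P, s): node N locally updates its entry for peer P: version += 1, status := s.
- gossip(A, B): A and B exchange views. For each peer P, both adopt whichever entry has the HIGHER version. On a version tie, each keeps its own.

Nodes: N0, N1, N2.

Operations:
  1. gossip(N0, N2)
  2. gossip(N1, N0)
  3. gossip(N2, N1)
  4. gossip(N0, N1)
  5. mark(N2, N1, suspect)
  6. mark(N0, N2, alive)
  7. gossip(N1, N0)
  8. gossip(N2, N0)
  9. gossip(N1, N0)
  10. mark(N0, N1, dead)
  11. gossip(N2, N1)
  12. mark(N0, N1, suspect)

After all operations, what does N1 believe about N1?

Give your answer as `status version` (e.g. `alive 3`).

Answer: suspect 1

Derivation:
Op 1: gossip N0<->N2 -> N0.N0=(alive,v0) N0.N1=(alive,v0) N0.N2=(alive,v0) | N2.N0=(alive,v0) N2.N1=(alive,v0) N2.N2=(alive,v0)
Op 2: gossip N1<->N0 -> N1.N0=(alive,v0) N1.N1=(alive,v0) N1.N2=(alive,v0) | N0.N0=(alive,v0) N0.N1=(alive,v0) N0.N2=(alive,v0)
Op 3: gossip N2<->N1 -> N2.N0=(alive,v0) N2.N1=(alive,v0) N2.N2=(alive,v0) | N1.N0=(alive,v0) N1.N1=(alive,v0) N1.N2=(alive,v0)
Op 4: gossip N0<->N1 -> N0.N0=(alive,v0) N0.N1=(alive,v0) N0.N2=(alive,v0) | N1.N0=(alive,v0) N1.N1=(alive,v0) N1.N2=(alive,v0)
Op 5: N2 marks N1=suspect -> (suspect,v1)
Op 6: N0 marks N2=alive -> (alive,v1)
Op 7: gossip N1<->N0 -> N1.N0=(alive,v0) N1.N1=(alive,v0) N1.N2=(alive,v1) | N0.N0=(alive,v0) N0.N1=(alive,v0) N0.N2=(alive,v1)
Op 8: gossip N2<->N0 -> N2.N0=(alive,v0) N2.N1=(suspect,v1) N2.N2=(alive,v1) | N0.N0=(alive,v0) N0.N1=(suspect,v1) N0.N2=(alive,v1)
Op 9: gossip N1<->N0 -> N1.N0=(alive,v0) N1.N1=(suspect,v1) N1.N2=(alive,v1) | N0.N0=(alive,v0) N0.N1=(suspect,v1) N0.N2=(alive,v1)
Op 10: N0 marks N1=dead -> (dead,v2)
Op 11: gossip N2<->N1 -> N2.N0=(alive,v0) N2.N1=(suspect,v1) N2.N2=(alive,v1) | N1.N0=(alive,v0) N1.N1=(suspect,v1) N1.N2=(alive,v1)
Op 12: N0 marks N1=suspect -> (suspect,v3)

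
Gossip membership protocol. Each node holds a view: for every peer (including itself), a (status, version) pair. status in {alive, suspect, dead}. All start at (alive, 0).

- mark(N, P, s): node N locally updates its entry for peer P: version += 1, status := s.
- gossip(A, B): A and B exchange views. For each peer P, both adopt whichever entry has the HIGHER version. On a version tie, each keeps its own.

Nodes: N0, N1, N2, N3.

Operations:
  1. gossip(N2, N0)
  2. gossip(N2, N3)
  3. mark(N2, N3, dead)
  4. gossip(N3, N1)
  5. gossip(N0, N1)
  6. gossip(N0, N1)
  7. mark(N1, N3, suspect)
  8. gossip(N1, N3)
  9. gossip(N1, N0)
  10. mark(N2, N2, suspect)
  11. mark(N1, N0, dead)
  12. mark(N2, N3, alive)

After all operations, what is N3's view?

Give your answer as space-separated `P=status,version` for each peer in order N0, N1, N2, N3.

Answer: N0=alive,0 N1=alive,0 N2=alive,0 N3=suspect,1

Derivation:
Op 1: gossip N2<->N0 -> N2.N0=(alive,v0) N2.N1=(alive,v0) N2.N2=(alive,v0) N2.N3=(alive,v0) | N0.N0=(alive,v0) N0.N1=(alive,v0) N0.N2=(alive,v0) N0.N3=(alive,v0)
Op 2: gossip N2<->N3 -> N2.N0=(alive,v0) N2.N1=(alive,v0) N2.N2=(alive,v0) N2.N3=(alive,v0) | N3.N0=(alive,v0) N3.N1=(alive,v0) N3.N2=(alive,v0) N3.N3=(alive,v0)
Op 3: N2 marks N3=dead -> (dead,v1)
Op 4: gossip N3<->N1 -> N3.N0=(alive,v0) N3.N1=(alive,v0) N3.N2=(alive,v0) N3.N3=(alive,v0) | N1.N0=(alive,v0) N1.N1=(alive,v0) N1.N2=(alive,v0) N1.N3=(alive,v0)
Op 5: gossip N0<->N1 -> N0.N0=(alive,v0) N0.N1=(alive,v0) N0.N2=(alive,v0) N0.N3=(alive,v0) | N1.N0=(alive,v0) N1.N1=(alive,v0) N1.N2=(alive,v0) N1.N3=(alive,v0)
Op 6: gossip N0<->N1 -> N0.N0=(alive,v0) N0.N1=(alive,v0) N0.N2=(alive,v0) N0.N3=(alive,v0) | N1.N0=(alive,v0) N1.N1=(alive,v0) N1.N2=(alive,v0) N1.N3=(alive,v0)
Op 7: N1 marks N3=suspect -> (suspect,v1)
Op 8: gossip N1<->N3 -> N1.N0=(alive,v0) N1.N1=(alive,v0) N1.N2=(alive,v0) N1.N3=(suspect,v1) | N3.N0=(alive,v0) N3.N1=(alive,v0) N3.N2=(alive,v0) N3.N3=(suspect,v1)
Op 9: gossip N1<->N0 -> N1.N0=(alive,v0) N1.N1=(alive,v0) N1.N2=(alive,v0) N1.N3=(suspect,v1) | N0.N0=(alive,v0) N0.N1=(alive,v0) N0.N2=(alive,v0) N0.N3=(suspect,v1)
Op 10: N2 marks N2=suspect -> (suspect,v1)
Op 11: N1 marks N0=dead -> (dead,v1)
Op 12: N2 marks N3=alive -> (alive,v2)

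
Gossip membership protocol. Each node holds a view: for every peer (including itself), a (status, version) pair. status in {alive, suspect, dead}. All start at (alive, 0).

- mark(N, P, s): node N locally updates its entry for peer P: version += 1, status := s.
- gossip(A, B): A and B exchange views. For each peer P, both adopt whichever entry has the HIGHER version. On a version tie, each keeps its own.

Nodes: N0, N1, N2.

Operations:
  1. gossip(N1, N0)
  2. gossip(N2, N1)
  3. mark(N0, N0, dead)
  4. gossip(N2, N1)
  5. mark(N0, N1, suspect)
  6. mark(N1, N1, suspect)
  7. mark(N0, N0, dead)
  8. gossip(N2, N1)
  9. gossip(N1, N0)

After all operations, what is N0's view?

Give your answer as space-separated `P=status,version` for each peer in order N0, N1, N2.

Op 1: gossip N1<->N0 -> N1.N0=(alive,v0) N1.N1=(alive,v0) N1.N2=(alive,v0) | N0.N0=(alive,v0) N0.N1=(alive,v0) N0.N2=(alive,v0)
Op 2: gossip N2<->N1 -> N2.N0=(alive,v0) N2.N1=(alive,v0) N2.N2=(alive,v0) | N1.N0=(alive,v0) N1.N1=(alive,v0) N1.N2=(alive,v0)
Op 3: N0 marks N0=dead -> (dead,v1)
Op 4: gossip N2<->N1 -> N2.N0=(alive,v0) N2.N1=(alive,v0) N2.N2=(alive,v0) | N1.N0=(alive,v0) N1.N1=(alive,v0) N1.N2=(alive,v0)
Op 5: N0 marks N1=suspect -> (suspect,v1)
Op 6: N1 marks N1=suspect -> (suspect,v1)
Op 7: N0 marks N0=dead -> (dead,v2)
Op 8: gossip N2<->N1 -> N2.N0=(alive,v0) N2.N1=(suspect,v1) N2.N2=(alive,v0) | N1.N0=(alive,v0) N1.N1=(suspect,v1) N1.N2=(alive,v0)
Op 9: gossip N1<->N0 -> N1.N0=(dead,v2) N1.N1=(suspect,v1) N1.N2=(alive,v0) | N0.N0=(dead,v2) N0.N1=(suspect,v1) N0.N2=(alive,v0)

Answer: N0=dead,2 N1=suspect,1 N2=alive,0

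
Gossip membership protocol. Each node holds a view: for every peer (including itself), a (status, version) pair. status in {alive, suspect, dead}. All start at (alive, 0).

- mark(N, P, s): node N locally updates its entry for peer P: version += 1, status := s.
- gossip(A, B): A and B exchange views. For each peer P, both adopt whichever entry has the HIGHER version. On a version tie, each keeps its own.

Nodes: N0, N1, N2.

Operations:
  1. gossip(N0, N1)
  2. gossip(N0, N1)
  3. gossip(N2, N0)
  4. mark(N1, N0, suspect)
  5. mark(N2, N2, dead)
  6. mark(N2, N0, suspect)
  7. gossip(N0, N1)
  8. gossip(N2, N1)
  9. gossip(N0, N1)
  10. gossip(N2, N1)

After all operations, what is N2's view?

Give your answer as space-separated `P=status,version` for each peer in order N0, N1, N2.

Op 1: gossip N0<->N1 -> N0.N0=(alive,v0) N0.N1=(alive,v0) N0.N2=(alive,v0) | N1.N0=(alive,v0) N1.N1=(alive,v0) N1.N2=(alive,v0)
Op 2: gossip N0<->N1 -> N0.N0=(alive,v0) N0.N1=(alive,v0) N0.N2=(alive,v0) | N1.N0=(alive,v0) N1.N1=(alive,v0) N1.N2=(alive,v0)
Op 3: gossip N2<->N0 -> N2.N0=(alive,v0) N2.N1=(alive,v0) N2.N2=(alive,v0) | N0.N0=(alive,v0) N0.N1=(alive,v0) N0.N2=(alive,v0)
Op 4: N1 marks N0=suspect -> (suspect,v1)
Op 5: N2 marks N2=dead -> (dead,v1)
Op 6: N2 marks N0=suspect -> (suspect,v1)
Op 7: gossip N0<->N1 -> N0.N0=(suspect,v1) N0.N1=(alive,v0) N0.N2=(alive,v0) | N1.N0=(suspect,v1) N1.N1=(alive,v0) N1.N2=(alive,v0)
Op 8: gossip N2<->N1 -> N2.N0=(suspect,v1) N2.N1=(alive,v0) N2.N2=(dead,v1) | N1.N0=(suspect,v1) N1.N1=(alive,v0) N1.N2=(dead,v1)
Op 9: gossip N0<->N1 -> N0.N0=(suspect,v1) N0.N1=(alive,v0) N0.N2=(dead,v1) | N1.N0=(suspect,v1) N1.N1=(alive,v0) N1.N2=(dead,v1)
Op 10: gossip N2<->N1 -> N2.N0=(suspect,v1) N2.N1=(alive,v0) N2.N2=(dead,v1) | N1.N0=(suspect,v1) N1.N1=(alive,v0) N1.N2=(dead,v1)

Answer: N0=suspect,1 N1=alive,0 N2=dead,1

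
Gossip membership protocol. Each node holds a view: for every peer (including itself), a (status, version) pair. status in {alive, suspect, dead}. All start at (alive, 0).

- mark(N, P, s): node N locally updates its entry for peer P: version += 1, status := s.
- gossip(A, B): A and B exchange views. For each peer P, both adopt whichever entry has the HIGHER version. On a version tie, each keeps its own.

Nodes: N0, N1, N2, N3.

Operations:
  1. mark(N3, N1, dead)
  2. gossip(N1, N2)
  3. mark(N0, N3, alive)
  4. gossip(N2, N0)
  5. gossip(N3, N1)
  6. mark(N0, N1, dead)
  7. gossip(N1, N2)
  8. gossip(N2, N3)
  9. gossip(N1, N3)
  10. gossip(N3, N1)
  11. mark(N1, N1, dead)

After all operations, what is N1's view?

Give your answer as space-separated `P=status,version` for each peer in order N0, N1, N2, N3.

Op 1: N3 marks N1=dead -> (dead,v1)
Op 2: gossip N1<->N2 -> N1.N0=(alive,v0) N1.N1=(alive,v0) N1.N2=(alive,v0) N1.N3=(alive,v0) | N2.N0=(alive,v0) N2.N1=(alive,v0) N2.N2=(alive,v0) N2.N3=(alive,v0)
Op 3: N0 marks N3=alive -> (alive,v1)
Op 4: gossip N2<->N0 -> N2.N0=(alive,v0) N2.N1=(alive,v0) N2.N2=(alive,v0) N2.N3=(alive,v1) | N0.N0=(alive,v0) N0.N1=(alive,v0) N0.N2=(alive,v0) N0.N3=(alive,v1)
Op 5: gossip N3<->N1 -> N3.N0=(alive,v0) N3.N1=(dead,v1) N3.N2=(alive,v0) N3.N3=(alive,v0) | N1.N0=(alive,v0) N1.N1=(dead,v1) N1.N2=(alive,v0) N1.N3=(alive,v0)
Op 6: N0 marks N1=dead -> (dead,v1)
Op 7: gossip N1<->N2 -> N1.N0=(alive,v0) N1.N1=(dead,v1) N1.N2=(alive,v0) N1.N3=(alive,v1) | N2.N0=(alive,v0) N2.N1=(dead,v1) N2.N2=(alive,v0) N2.N3=(alive,v1)
Op 8: gossip N2<->N3 -> N2.N0=(alive,v0) N2.N1=(dead,v1) N2.N2=(alive,v0) N2.N3=(alive,v1) | N3.N0=(alive,v0) N3.N1=(dead,v1) N3.N2=(alive,v0) N3.N3=(alive,v1)
Op 9: gossip N1<->N3 -> N1.N0=(alive,v0) N1.N1=(dead,v1) N1.N2=(alive,v0) N1.N3=(alive,v1) | N3.N0=(alive,v0) N3.N1=(dead,v1) N3.N2=(alive,v0) N3.N3=(alive,v1)
Op 10: gossip N3<->N1 -> N3.N0=(alive,v0) N3.N1=(dead,v1) N3.N2=(alive,v0) N3.N3=(alive,v1) | N1.N0=(alive,v0) N1.N1=(dead,v1) N1.N2=(alive,v0) N1.N3=(alive,v1)
Op 11: N1 marks N1=dead -> (dead,v2)

Answer: N0=alive,0 N1=dead,2 N2=alive,0 N3=alive,1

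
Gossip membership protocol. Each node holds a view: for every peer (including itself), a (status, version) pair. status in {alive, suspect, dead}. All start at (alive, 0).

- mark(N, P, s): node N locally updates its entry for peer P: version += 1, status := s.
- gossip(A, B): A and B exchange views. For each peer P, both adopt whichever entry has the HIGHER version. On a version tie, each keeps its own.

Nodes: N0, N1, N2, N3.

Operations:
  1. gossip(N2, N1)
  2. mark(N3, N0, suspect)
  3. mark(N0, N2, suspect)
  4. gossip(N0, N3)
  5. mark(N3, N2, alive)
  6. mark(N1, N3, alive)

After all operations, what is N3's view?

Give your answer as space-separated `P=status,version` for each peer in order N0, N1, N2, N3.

Answer: N0=suspect,1 N1=alive,0 N2=alive,2 N3=alive,0

Derivation:
Op 1: gossip N2<->N1 -> N2.N0=(alive,v0) N2.N1=(alive,v0) N2.N2=(alive,v0) N2.N3=(alive,v0) | N1.N0=(alive,v0) N1.N1=(alive,v0) N1.N2=(alive,v0) N1.N3=(alive,v0)
Op 2: N3 marks N0=suspect -> (suspect,v1)
Op 3: N0 marks N2=suspect -> (suspect,v1)
Op 4: gossip N0<->N3 -> N0.N0=(suspect,v1) N0.N1=(alive,v0) N0.N2=(suspect,v1) N0.N3=(alive,v0) | N3.N0=(suspect,v1) N3.N1=(alive,v0) N3.N2=(suspect,v1) N3.N3=(alive,v0)
Op 5: N3 marks N2=alive -> (alive,v2)
Op 6: N1 marks N3=alive -> (alive,v1)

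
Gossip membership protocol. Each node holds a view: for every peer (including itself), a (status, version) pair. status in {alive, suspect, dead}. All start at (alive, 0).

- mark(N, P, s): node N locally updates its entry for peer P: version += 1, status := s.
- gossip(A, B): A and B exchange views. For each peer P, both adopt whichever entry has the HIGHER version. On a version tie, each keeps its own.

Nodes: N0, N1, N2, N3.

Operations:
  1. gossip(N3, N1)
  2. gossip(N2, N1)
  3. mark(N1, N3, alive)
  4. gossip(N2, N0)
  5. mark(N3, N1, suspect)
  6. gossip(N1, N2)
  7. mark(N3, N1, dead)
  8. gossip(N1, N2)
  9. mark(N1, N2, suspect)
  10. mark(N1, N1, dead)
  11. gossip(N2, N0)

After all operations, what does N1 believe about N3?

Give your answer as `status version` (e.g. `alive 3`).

Answer: alive 1

Derivation:
Op 1: gossip N3<->N1 -> N3.N0=(alive,v0) N3.N1=(alive,v0) N3.N2=(alive,v0) N3.N3=(alive,v0) | N1.N0=(alive,v0) N1.N1=(alive,v0) N1.N2=(alive,v0) N1.N3=(alive,v0)
Op 2: gossip N2<->N1 -> N2.N0=(alive,v0) N2.N1=(alive,v0) N2.N2=(alive,v0) N2.N3=(alive,v0) | N1.N0=(alive,v0) N1.N1=(alive,v0) N1.N2=(alive,v0) N1.N3=(alive,v0)
Op 3: N1 marks N3=alive -> (alive,v1)
Op 4: gossip N2<->N0 -> N2.N0=(alive,v0) N2.N1=(alive,v0) N2.N2=(alive,v0) N2.N3=(alive,v0) | N0.N0=(alive,v0) N0.N1=(alive,v0) N0.N2=(alive,v0) N0.N3=(alive,v0)
Op 5: N3 marks N1=suspect -> (suspect,v1)
Op 6: gossip N1<->N2 -> N1.N0=(alive,v0) N1.N1=(alive,v0) N1.N2=(alive,v0) N1.N3=(alive,v1) | N2.N0=(alive,v0) N2.N1=(alive,v0) N2.N2=(alive,v0) N2.N3=(alive,v1)
Op 7: N3 marks N1=dead -> (dead,v2)
Op 8: gossip N1<->N2 -> N1.N0=(alive,v0) N1.N1=(alive,v0) N1.N2=(alive,v0) N1.N3=(alive,v1) | N2.N0=(alive,v0) N2.N1=(alive,v0) N2.N2=(alive,v0) N2.N3=(alive,v1)
Op 9: N1 marks N2=suspect -> (suspect,v1)
Op 10: N1 marks N1=dead -> (dead,v1)
Op 11: gossip N2<->N0 -> N2.N0=(alive,v0) N2.N1=(alive,v0) N2.N2=(alive,v0) N2.N3=(alive,v1) | N0.N0=(alive,v0) N0.N1=(alive,v0) N0.N2=(alive,v0) N0.N3=(alive,v1)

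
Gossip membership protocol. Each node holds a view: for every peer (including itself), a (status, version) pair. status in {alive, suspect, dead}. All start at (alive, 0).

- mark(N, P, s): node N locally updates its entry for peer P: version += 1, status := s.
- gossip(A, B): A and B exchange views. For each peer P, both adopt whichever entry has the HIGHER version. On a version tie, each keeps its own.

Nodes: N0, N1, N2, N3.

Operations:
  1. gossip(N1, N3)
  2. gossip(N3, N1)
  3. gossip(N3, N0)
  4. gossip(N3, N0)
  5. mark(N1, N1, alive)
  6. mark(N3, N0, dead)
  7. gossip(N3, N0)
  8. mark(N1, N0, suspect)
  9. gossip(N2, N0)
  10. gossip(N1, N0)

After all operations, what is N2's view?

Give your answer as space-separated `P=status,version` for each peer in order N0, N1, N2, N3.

Op 1: gossip N1<->N3 -> N1.N0=(alive,v0) N1.N1=(alive,v0) N1.N2=(alive,v0) N1.N3=(alive,v0) | N3.N0=(alive,v0) N3.N1=(alive,v0) N3.N2=(alive,v0) N3.N3=(alive,v0)
Op 2: gossip N3<->N1 -> N3.N0=(alive,v0) N3.N1=(alive,v0) N3.N2=(alive,v0) N3.N3=(alive,v0) | N1.N0=(alive,v0) N1.N1=(alive,v0) N1.N2=(alive,v0) N1.N3=(alive,v0)
Op 3: gossip N3<->N0 -> N3.N0=(alive,v0) N3.N1=(alive,v0) N3.N2=(alive,v0) N3.N3=(alive,v0) | N0.N0=(alive,v0) N0.N1=(alive,v0) N0.N2=(alive,v0) N0.N3=(alive,v0)
Op 4: gossip N3<->N0 -> N3.N0=(alive,v0) N3.N1=(alive,v0) N3.N2=(alive,v0) N3.N3=(alive,v0) | N0.N0=(alive,v0) N0.N1=(alive,v0) N0.N2=(alive,v0) N0.N3=(alive,v0)
Op 5: N1 marks N1=alive -> (alive,v1)
Op 6: N3 marks N0=dead -> (dead,v1)
Op 7: gossip N3<->N0 -> N3.N0=(dead,v1) N3.N1=(alive,v0) N3.N2=(alive,v0) N3.N3=(alive,v0) | N0.N0=(dead,v1) N0.N1=(alive,v0) N0.N2=(alive,v0) N0.N3=(alive,v0)
Op 8: N1 marks N0=suspect -> (suspect,v1)
Op 9: gossip N2<->N0 -> N2.N0=(dead,v1) N2.N1=(alive,v0) N2.N2=(alive,v0) N2.N3=(alive,v0) | N0.N0=(dead,v1) N0.N1=(alive,v0) N0.N2=(alive,v0) N0.N3=(alive,v0)
Op 10: gossip N1<->N0 -> N1.N0=(suspect,v1) N1.N1=(alive,v1) N1.N2=(alive,v0) N1.N3=(alive,v0) | N0.N0=(dead,v1) N0.N1=(alive,v1) N0.N2=(alive,v0) N0.N3=(alive,v0)

Answer: N0=dead,1 N1=alive,0 N2=alive,0 N3=alive,0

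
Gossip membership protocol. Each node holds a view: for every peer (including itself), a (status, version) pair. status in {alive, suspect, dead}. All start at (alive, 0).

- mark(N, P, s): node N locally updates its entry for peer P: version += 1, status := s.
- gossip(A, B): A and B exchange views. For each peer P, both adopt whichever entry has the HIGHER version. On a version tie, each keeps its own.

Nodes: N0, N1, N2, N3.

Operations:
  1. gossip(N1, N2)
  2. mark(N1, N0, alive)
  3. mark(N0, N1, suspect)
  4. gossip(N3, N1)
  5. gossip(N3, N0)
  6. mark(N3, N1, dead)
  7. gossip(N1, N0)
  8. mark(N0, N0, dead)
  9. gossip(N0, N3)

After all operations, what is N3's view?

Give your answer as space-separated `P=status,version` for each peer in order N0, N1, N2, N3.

Op 1: gossip N1<->N2 -> N1.N0=(alive,v0) N1.N1=(alive,v0) N1.N2=(alive,v0) N1.N3=(alive,v0) | N2.N0=(alive,v0) N2.N1=(alive,v0) N2.N2=(alive,v0) N2.N3=(alive,v0)
Op 2: N1 marks N0=alive -> (alive,v1)
Op 3: N0 marks N1=suspect -> (suspect,v1)
Op 4: gossip N3<->N1 -> N3.N0=(alive,v1) N3.N1=(alive,v0) N3.N2=(alive,v0) N3.N3=(alive,v0) | N1.N0=(alive,v1) N1.N1=(alive,v0) N1.N2=(alive,v0) N1.N3=(alive,v0)
Op 5: gossip N3<->N0 -> N3.N0=(alive,v1) N3.N1=(suspect,v1) N3.N2=(alive,v0) N3.N3=(alive,v0) | N0.N0=(alive,v1) N0.N1=(suspect,v1) N0.N2=(alive,v0) N0.N3=(alive,v0)
Op 6: N3 marks N1=dead -> (dead,v2)
Op 7: gossip N1<->N0 -> N1.N0=(alive,v1) N1.N1=(suspect,v1) N1.N2=(alive,v0) N1.N3=(alive,v0) | N0.N0=(alive,v1) N0.N1=(suspect,v1) N0.N2=(alive,v0) N0.N3=(alive,v0)
Op 8: N0 marks N0=dead -> (dead,v2)
Op 9: gossip N0<->N3 -> N0.N0=(dead,v2) N0.N1=(dead,v2) N0.N2=(alive,v0) N0.N3=(alive,v0) | N3.N0=(dead,v2) N3.N1=(dead,v2) N3.N2=(alive,v0) N3.N3=(alive,v0)

Answer: N0=dead,2 N1=dead,2 N2=alive,0 N3=alive,0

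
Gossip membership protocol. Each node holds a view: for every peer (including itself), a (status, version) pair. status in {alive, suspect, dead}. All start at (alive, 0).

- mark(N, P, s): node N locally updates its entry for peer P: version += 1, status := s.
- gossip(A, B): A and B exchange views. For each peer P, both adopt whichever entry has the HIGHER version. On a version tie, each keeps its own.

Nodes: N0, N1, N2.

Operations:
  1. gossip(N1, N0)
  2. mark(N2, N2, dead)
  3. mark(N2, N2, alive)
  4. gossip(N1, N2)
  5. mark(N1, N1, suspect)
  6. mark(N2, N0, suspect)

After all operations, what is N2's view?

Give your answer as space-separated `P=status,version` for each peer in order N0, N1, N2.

Answer: N0=suspect,1 N1=alive,0 N2=alive,2

Derivation:
Op 1: gossip N1<->N0 -> N1.N0=(alive,v0) N1.N1=(alive,v0) N1.N2=(alive,v0) | N0.N0=(alive,v0) N0.N1=(alive,v0) N0.N2=(alive,v0)
Op 2: N2 marks N2=dead -> (dead,v1)
Op 3: N2 marks N2=alive -> (alive,v2)
Op 4: gossip N1<->N2 -> N1.N0=(alive,v0) N1.N1=(alive,v0) N1.N2=(alive,v2) | N2.N0=(alive,v0) N2.N1=(alive,v0) N2.N2=(alive,v2)
Op 5: N1 marks N1=suspect -> (suspect,v1)
Op 6: N2 marks N0=suspect -> (suspect,v1)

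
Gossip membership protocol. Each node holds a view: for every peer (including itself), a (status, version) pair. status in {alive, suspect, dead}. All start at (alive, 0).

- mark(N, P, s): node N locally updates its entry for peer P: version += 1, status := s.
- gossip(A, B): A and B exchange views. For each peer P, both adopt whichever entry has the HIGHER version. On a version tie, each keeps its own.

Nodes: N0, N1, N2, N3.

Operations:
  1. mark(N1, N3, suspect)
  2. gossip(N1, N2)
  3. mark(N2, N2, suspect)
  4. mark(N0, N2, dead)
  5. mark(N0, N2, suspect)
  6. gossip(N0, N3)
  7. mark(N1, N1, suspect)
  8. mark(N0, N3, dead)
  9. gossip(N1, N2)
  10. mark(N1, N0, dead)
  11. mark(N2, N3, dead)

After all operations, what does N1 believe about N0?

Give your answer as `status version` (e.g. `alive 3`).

Op 1: N1 marks N3=suspect -> (suspect,v1)
Op 2: gossip N1<->N2 -> N1.N0=(alive,v0) N1.N1=(alive,v0) N1.N2=(alive,v0) N1.N3=(suspect,v1) | N2.N0=(alive,v0) N2.N1=(alive,v0) N2.N2=(alive,v0) N2.N3=(suspect,v1)
Op 3: N2 marks N2=suspect -> (suspect,v1)
Op 4: N0 marks N2=dead -> (dead,v1)
Op 5: N0 marks N2=suspect -> (suspect,v2)
Op 6: gossip N0<->N3 -> N0.N0=(alive,v0) N0.N1=(alive,v0) N0.N2=(suspect,v2) N0.N3=(alive,v0) | N3.N0=(alive,v0) N3.N1=(alive,v0) N3.N2=(suspect,v2) N3.N3=(alive,v0)
Op 7: N1 marks N1=suspect -> (suspect,v1)
Op 8: N0 marks N3=dead -> (dead,v1)
Op 9: gossip N1<->N2 -> N1.N0=(alive,v0) N1.N1=(suspect,v1) N1.N2=(suspect,v1) N1.N3=(suspect,v1) | N2.N0=(alive,v0) N2.N1=(suspect,v1) N2.N2=(suspect,v1) N2.N3=(suspect,v1)
Op 10: N1 marks N0=dead -> (dead,v1)
Op 11: N2 marks N3=dead -> (dead,v2)

Answer: dead 1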